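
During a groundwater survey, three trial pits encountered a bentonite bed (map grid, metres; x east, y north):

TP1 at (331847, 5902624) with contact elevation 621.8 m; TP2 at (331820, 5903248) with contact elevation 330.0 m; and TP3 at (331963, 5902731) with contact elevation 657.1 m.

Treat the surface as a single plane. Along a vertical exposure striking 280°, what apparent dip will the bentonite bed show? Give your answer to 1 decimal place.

37.7°

Two edge vectors: TP1→TP2 = (-27, 624, -291.8), TP1→TP3 = (116, 107, 35.3).
Normal n = (TP1→TP2) × (TP1→TP3) = (53249.8, -32895.7, -75273).
So ∂z/∂x = −n_x/n_z = 0.70742 and ∂z/∂y = −n_y/n_z = −0.43702.
Unit vector along 280° is (sin 280°, cos 280°) = (-0.9848, 0.1736).
Slope in that direction = a·(-0.9848) + b·(0.1736) = −0.77256.
Apparent dip = arctan|0.77256| = 37.7° (true dip is 39.7°, so apparent ≤ true as expected).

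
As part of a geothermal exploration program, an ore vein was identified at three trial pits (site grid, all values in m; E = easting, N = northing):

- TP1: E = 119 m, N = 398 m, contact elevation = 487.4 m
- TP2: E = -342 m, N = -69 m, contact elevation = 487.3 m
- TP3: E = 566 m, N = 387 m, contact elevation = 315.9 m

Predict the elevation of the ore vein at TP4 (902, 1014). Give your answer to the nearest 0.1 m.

422.0 m

Two edge vectors: TP1→TP2 = (-461, -467, -0.1), TP1→TP3 = (447, -11, -171.5).
Normal n = (TP1→TP2) × (TP1→TP3) = (80089.4, -79106.2, 213820).
So ∂z/∂E = −n_x/n_z = −0.374565 and ∂z/∂N = −n_y/n_z = 0.369966.
Intercept c from TP1: 487.4 + 44.57 − 147.25 = 384.73.
At (902, 1014): z = −337.9 + 375.1 + 384.73 = 422.0 m.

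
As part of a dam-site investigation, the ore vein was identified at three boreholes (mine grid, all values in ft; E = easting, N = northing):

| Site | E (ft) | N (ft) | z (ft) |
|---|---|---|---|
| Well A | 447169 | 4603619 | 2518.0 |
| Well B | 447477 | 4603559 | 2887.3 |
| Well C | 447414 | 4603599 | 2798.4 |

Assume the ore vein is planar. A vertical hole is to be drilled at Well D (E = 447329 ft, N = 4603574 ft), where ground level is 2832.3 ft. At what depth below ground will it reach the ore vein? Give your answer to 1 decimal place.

115.8 ft

Let the plane be z = a·E + b·N + c.
Well B−Well A: 308a − 60b = 369.3;  Well C−Well A: 245a − 20b = 280.4.
Solving gives a = 1.105152225, b = −0.481885246.
Then c = 2518 − a·447169 − b·4603619 = 1726744.26.
At (447329, 4603574): z_contact = 494366.64 − 2218394.39 + 1726744.26 = 2716.51 ft.
Depth below ground = 2832.3 − 2716.51 = 115.8 ft.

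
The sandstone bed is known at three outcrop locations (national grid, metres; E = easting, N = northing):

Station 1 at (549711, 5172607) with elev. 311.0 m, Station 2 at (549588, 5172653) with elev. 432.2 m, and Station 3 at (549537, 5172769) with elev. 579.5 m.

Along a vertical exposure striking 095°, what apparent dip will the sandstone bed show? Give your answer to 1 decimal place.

Two edge vectors: Station 1→Station 2 = (-123, 46, 121.2), Station 1→Station 3 = (-174, 162, 268.5).
Normal n = (Station 1→Station 2) × (Station 1→Station 3) = (-7283.4, 11936.7, -11922).
So ∂z/∂E = −n_x/n_z = −0.61092 and ∂z/∂N = −n_y/n_z = 1.00123.
Unit vector along 095° is (sin 95°, cos 95°) = (0.9962, -0.0872).
Slope in that direction = a·(0.9962) + b·(-0.0872) = −0.69586.
Apparent dip = arctan|0.69586| = 34.8° (true dip is 49.5°, so apparent ≤ true as expected).

34.8°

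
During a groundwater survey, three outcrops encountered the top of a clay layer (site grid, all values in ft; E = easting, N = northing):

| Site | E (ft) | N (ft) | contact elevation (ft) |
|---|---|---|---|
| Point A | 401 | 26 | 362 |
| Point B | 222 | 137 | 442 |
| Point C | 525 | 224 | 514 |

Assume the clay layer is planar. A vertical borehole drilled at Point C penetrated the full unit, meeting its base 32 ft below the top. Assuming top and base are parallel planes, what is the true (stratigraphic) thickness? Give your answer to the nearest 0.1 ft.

25.5 ft

Two edge vectors: Point A→Point B = (-179, 111, 80), Point A→Point C = (124, 198, 152).
Normal n = (Point A→Point B) × (Point A→Point C) = (1032, 37128, -49206).
So ∂z/∂E = −n_x/n_z = 0.02097 and ∂z/∂N = −n_y/n_z = 0.75454.
|∇z| = √(a²+b²) = 0.75483, so dip δ = arctan(0.75483) = 37.05°.
True thickness = vertical thickness × cos δ = 32 × cos 37.05° = 25.5 ft.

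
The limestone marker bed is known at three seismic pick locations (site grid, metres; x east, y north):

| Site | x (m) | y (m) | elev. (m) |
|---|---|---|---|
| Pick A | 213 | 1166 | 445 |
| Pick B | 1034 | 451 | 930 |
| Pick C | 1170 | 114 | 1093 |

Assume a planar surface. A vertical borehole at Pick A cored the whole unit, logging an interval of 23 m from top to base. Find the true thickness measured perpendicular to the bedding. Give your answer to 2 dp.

Two edge vectors: Pick A→Pick B = (821, -715, 485), Pick A→Pick C = (957, -1052, 648).
Normal n = (Pick A→Pick B) × (Pick A→Pick C) = (46900, -67863, -179437).
So ∂z/∂x = −n_x/n_z = 0.26137 and ∂z/∂y = −n_y/n_z = −0.37820.
|∇z| = √(a²+b²) = 0.45973, so dip δ = arctan(0.45973) = 24.69°.
True thickness = vertical thickness × cos δ = 23 × cos 24.69° = 20.90 m.

20.90 m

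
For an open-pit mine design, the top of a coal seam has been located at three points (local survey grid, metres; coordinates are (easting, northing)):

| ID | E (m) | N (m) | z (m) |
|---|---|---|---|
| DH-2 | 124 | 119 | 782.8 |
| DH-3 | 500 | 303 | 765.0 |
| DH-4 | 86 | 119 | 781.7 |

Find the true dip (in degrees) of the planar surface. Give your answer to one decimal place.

Two edge vectors: DH-2→DH-3 = (376, 184, -17.8), DH-2→DH-4 = (-38, 0, -1.1).
Normal n = (DH-2→DH-3) × (DH-2→DH-4) = (-202.4, 1090, 6992).
So ∂z/∂E = −n_x/n_z = 0.02895 and ∂z/∂N = −n_y/n_z = −0.15589.
Gradient magnitude |∇z| = √(a² + b²) = √(0.00084 + 0.02430) = 0.15856.
True dip = arctan(0.15856) = 9.0°, dipping toward N (azimuth ≈ 349°).

9.0°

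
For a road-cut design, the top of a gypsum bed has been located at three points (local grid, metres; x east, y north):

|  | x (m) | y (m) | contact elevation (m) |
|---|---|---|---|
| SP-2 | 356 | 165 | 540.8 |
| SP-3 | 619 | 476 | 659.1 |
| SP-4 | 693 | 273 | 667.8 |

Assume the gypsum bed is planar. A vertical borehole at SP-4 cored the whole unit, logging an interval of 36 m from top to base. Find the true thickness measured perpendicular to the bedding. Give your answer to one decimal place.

Let the plane be z = a·x + b·y + c.
SP-3−SP-2: 263a + 311b = 118.3;  SP-4−SP-2: 337a + 108b = 127.
Solving gives a = 0.34973, b = 0.08463.
|∇z| = √(a²+b²) = 0.35983, so dip δ = arctan(0.35983) = 19.79°.
True thickness = vertical thickness × cos δ = 36 × cos 19.79° = 33.9 m.

33.9 m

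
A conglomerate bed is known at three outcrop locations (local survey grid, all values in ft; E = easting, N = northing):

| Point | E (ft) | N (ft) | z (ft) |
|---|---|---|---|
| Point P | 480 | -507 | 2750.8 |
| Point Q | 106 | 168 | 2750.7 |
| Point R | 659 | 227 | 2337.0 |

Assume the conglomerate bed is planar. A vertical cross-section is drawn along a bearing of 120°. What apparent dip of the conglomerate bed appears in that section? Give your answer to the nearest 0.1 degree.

Two edge vectors: Point P→Point Q = (-374, 675, -0.1), Point P→Point R = (179, 734, -413.8).
Normal n = (Point P→Point Q) × (Point P→Point R) = (-279241.6, -154779.1, -395341).
So ∂z/∂E = −n_x/n_z = −0.70633 and ∂z/∂N = −n_y/n_z = −0.39151.
Unit vector along 120° is (sin 120°, cos 120°) = (0.8660, -0.5000).
Slope in that direction = a·(0.8660) + b·(-0.5000) = −0.41595.
Apparent dip = arctan|0.41595| = 22.6° (true dip is 38.9°, so apparent ≤ true as expected).

22.6°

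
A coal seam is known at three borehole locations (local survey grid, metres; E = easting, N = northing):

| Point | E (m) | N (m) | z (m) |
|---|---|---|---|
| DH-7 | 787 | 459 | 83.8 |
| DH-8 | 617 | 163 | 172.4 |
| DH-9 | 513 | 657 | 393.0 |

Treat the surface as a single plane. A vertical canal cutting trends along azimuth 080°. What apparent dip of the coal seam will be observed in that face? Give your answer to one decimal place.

Let the plane be z = a·E + b·N + c.
DH-8−DH-7: −170a − 296b = 88.6;  DH-9−DH-7: −274a + 198b = 309.2.
Solving gives a = −0.95035, b = 0.24648.
Unit vector along 080° is (sin 80°, cos 80°) = (0.9848, 0.1736).
Slope in that direction = a·(0.9848) + b·(0.1736) = −0.89311.
Apparent dip = arctan|0.89311| = 41.8° (true dip is 44.5°, so apparent ≤ true as expected).

41.8°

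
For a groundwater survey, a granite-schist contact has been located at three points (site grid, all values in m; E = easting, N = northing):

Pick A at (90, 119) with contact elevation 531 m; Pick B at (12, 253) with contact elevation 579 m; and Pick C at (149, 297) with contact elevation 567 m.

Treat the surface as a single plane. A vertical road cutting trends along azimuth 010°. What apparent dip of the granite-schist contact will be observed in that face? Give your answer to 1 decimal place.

12.7°

Let the plane be z = a·E + b·N + c.
Pick B−Pick A: −78a + 134b = 48;  Pick C−Pick A: 59a + 178b = 36.
Solving gives a = −0.17072, b = 0.25883.
Unit vector along 010° is (sin 10°, cos 10°) = (0.1736, 0.9848).
Slope in that direction = a·(0.1736) + b·(0.9848) = 0.22526.
Apparent dip = arctan|0.22526| = 12.7° (true dip is 17.2°, so apparent ≤ true as expected).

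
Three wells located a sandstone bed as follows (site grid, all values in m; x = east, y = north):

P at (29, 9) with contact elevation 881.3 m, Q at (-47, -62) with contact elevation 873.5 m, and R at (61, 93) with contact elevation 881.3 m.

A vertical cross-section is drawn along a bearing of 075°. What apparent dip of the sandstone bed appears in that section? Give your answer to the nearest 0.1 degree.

Two edge vectors: P→Q = (-76, -71, -7.8), P→R = (32, 84, 0).
Normal n = (P→Q) × (P→R) = (655.2, -249.6, -4112).
So ∂z/∂x = −n_x/n_z = 0.15934 and ∂z/∂y = −n_y/n_z = −0.06070.
Unit vector along 075° is (sin 75°, cos 75°) = (0.9659, 0.2588).
Slope in that direction = a·(0.9659) + b·(0.2588) = 0.13820.
Apparent dip = arctan|0.13820| = 7.9° (true dip is 9.7°, so apparent ≤ true as expected).

7.9°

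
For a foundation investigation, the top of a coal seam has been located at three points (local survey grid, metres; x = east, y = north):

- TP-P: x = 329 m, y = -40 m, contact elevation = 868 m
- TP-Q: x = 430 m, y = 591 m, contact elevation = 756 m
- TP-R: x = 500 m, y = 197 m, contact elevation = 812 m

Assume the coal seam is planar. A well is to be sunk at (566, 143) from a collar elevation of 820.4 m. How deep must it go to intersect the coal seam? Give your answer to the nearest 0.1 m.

Let the plane be z = a·x + b·y + c.
TP-Q−TP-P: 101a + 631b = −112;  TP-R−TP-P: 171a + 237b = −56.
Solving gives a = −0.10471, b = −0.16074.
Then c = 868 − a·329 − b·-40 = 896.02.
At (566, 143): z_contact = −59.27 − 22.99 + 896.02 = 813.77 m.
Depth below ground = 820.4 − 813.77 = 6.6 m.

6.6 m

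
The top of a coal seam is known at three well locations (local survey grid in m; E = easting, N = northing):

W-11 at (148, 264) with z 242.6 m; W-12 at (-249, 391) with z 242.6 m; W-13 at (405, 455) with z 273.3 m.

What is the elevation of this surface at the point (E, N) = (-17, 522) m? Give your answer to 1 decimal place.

265.7 m

Let the plane be z = a·E + b·N + c.
W-12−W-11: −397a + 127b = 0;  W-13−W-11: 257a + 191b = 30.7.
Solving gives a = 0.03595, b = 0.11237.
Then c = 242.6 − a·148 − b·264 = 207.62.
At (-17, 522): z = −0.6 + 58.7 + 207.62 = 265.7 m.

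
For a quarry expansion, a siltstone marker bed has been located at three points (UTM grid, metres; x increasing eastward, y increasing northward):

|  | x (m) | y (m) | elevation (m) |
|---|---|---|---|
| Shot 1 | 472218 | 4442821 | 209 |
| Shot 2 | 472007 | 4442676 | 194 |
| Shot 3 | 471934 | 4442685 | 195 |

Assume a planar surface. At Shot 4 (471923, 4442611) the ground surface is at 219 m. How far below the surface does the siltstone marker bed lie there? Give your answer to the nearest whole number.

Two edge vectors: Shot 1→Shot 2 = (-211, -145, -15), Shot 1→Shot 3 = (-284, -136, -14).
Normal n = (Shot 1→Shot 2) × (Shot 1→Shot 3) = (-10, 1306, -12484).
So ∂z/∂x = −n_x/n_z = −0.00080103 and ∂z/∂y = −n_y/n_z = 0.10461391.
Intercept c from Shot 1: 209 + 378.26 − 464780.86 = −464193.60.
At (471923, 4442611): z_contact = −378.0 + 464758.9 − 464193.60 = 187.3 m.
Depth below ground = 219 − 187.3 = 32 m.

32 m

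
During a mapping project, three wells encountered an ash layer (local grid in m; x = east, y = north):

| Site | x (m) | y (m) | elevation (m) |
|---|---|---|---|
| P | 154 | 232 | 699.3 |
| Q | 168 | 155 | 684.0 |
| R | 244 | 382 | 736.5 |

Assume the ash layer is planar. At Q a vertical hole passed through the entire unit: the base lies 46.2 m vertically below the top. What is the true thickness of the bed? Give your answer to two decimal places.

45.13 m

Let the plane be z = a·x + b·y + c.
Q−P: 14a − 77b = −15.3;  R−P: 90a + 150b = 37.2.
Solving gives a = 0.06306, b = 0.21017.
|∇z| = √(a²+b²) = 0.21942, so dip δ = arctan(0.21942) = 12.38°.
True thickness = vertical thickness × cos δ = 46.2 × cos 12.38° = 45.13 m.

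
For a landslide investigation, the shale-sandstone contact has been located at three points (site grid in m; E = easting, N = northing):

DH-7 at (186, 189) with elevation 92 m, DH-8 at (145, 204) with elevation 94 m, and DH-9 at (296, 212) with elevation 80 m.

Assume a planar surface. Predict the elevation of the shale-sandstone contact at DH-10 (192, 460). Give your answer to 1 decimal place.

63.0 m

Let the plane be z = a·E + b·N + c.
DH-8−DH-7: −41a + 15b = 2;  DH-9−DH-7: 110a + 23b = −12.
Solving gives a = −0.08716, b = −0.10490.
Then c = 92 − a·186 − b·189 = 128.04.
At (192, 460): z = −16.7 − 48.3 + 128.04 = 63.0 m.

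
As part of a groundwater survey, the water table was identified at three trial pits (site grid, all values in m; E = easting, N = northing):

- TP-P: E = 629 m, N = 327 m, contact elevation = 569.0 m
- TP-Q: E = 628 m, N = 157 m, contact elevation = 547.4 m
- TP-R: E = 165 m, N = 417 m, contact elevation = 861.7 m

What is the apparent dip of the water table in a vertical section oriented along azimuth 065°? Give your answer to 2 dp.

26.27°

Two edge vectors: TP-P→TP-Q = (-1, -170, -21.6), TP-P→TP-R = (-464, 90, 292.7).
Normal n = (TP-P→TP-Q) × (TP-P→TP-R) = (-47815, 10315.1, -78970).
So ∂z/∂E = −n_x/n_z = −0.60548 and ∂z/∂N = −n_y/n_z = 0.13062.
Unit vector along 065° is (sin 65°, cos 65°) = (0.9063, 0.4226).
Slope in that direction = a·(0.9063) + b·(0.4226) = −0.49355.
Apparent dip = arctan|0.49355| = 26.27° (true dip is 31.8°, so apparent ≤ true as expected).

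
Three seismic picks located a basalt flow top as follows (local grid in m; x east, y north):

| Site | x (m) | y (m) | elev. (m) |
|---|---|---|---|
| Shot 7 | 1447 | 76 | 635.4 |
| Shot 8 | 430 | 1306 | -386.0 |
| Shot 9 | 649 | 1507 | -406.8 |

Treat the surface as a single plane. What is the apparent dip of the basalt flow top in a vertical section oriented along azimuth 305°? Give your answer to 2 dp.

31.26°

Let the plane be z = a·x + b·y + c.
Shot 8−Shot 7: −1017a + 1230b = −1021.4;  Shot 9−Shot 7: −798a + 1431b = −1042.2.
Solving gives a = 0.37932, b = −0.51677.
Unit vector along 305° is (sin 305°, cos 305°) = (-0.8192, 0.5736).
Slope in that direction = a·(-0.8192) + b·(0.5736) = −0.60713.
Apparent dip = arctan|0.60713| = 31.26° (true dip is 32.7°, so apparent ≤ true as expected).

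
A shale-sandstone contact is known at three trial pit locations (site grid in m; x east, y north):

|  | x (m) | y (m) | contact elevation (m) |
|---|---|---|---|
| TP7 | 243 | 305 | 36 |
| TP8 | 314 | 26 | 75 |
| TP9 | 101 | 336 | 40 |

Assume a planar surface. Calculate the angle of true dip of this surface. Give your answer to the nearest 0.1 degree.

Let the plane be z = a·x + b·y + c.
TP8−TP7: 71a − 279b = 39;  TP9−TP7: −142a + 31b = 4.
Solving gives a = −0.06214, b = −0.15560.
Gradient magnitude |∇z| = √(a² + b²) = √(0.00386 + 0.02421) = 0.16755.
True dip = arctan(0.16755) = 9.5°, dipping toward NNE (azimuth ≈ 022°).

9.5°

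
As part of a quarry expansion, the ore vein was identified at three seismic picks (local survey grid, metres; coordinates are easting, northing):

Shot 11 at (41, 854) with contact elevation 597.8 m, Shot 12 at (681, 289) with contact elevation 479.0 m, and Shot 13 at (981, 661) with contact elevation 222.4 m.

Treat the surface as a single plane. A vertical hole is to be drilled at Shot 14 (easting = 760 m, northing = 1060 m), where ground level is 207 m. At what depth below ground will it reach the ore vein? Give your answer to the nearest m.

Two edge vectors: Shot 11→Shot 12 = (640, -565, -118.8), Shot 11→Shot 13 = (940, -193, -375.4).
Normal n = (Shot 11→Shot 12) × (Shot 11→Shot 13) = (189172.6, 128584, 407580).
So ∂z/∂easting = −n_x/n_z = −0.46414 and ∂z/∂northing = −n_y/n_z = −0.31548.
Intercept c from Shot 11: 597.8 + 19.03 + 269.42 = 886.25.
At (760, 1060): z_contact = −352.7 − 334.4 + 886.25 = 199.1 m.
Depth below ground = 207 − 199.1 = 8 m.

8 m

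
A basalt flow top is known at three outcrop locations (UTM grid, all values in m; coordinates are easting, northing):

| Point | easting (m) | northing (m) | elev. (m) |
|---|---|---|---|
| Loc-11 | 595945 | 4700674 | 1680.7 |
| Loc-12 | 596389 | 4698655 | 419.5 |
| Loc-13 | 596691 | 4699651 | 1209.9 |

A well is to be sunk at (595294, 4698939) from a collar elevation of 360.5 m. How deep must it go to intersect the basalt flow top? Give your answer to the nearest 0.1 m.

97.0 m

Let the plane be z = a·easting + b·northing + c.
Loc-12−Loc-11: 444a − 2019b = −1261.2;  Loc-13−Loc-11: 746a − 1023b = −470.8.
Solving gives a = 0.322884667, b = 0.695671517.
Then c = 1680.7 − a·595945 − b·4700674 = −3460865.81.
At (595294, 4698939): z_contact = 192211.30 + 3268918.02 − 3460865.81 = 263.51 m.
Depth below ground = 360.5 − 263.51 = 97.0 m.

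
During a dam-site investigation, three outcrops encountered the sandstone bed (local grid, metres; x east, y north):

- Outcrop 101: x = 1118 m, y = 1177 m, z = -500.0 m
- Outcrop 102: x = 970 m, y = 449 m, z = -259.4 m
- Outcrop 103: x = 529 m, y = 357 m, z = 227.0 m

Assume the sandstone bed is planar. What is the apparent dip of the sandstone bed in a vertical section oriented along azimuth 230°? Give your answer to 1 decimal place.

Two edge vectors: Outcrop 101→Outcrop 102 = (-148, -728, 240.6), Outcrop 101→Outcrop 103 = (-589, -820, 727).
Normal n = (Outcrop 101→Outcrop 102) × (Outcrop 101→Outcrop 103) = (-331964, -34117.4, -307432).
So ∂z/∂x = −n_x/n_z = −1.07980 and ∂z/∂y = −n_y/n_z = −0.11098.
Unit vector along 230° is (sin 230°, cos 230°) = (-0.7660, -0.6428).
Slope in that direction = a·(-0.7660) + b·(-0.6428) = 0.89851.
Apparent dip = arctan|0.89851| = 41.9° (true dip is 47.3°, so apparent ≤ true as expected).

41.9°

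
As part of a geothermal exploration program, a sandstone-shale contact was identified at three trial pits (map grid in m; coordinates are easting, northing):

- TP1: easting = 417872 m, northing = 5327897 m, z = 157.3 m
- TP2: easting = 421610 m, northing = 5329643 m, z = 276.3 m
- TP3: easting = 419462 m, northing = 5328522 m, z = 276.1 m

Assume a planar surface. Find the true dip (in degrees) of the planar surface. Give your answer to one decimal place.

33.2°

Let the plane be z = a·easting + b·northing + c.
TP2−TP1: 3738a + 1746b = 119;  TP3−TP1: 1590a + 625b = 118.8.
Solving gives a = 0.30246, b = −0.57938.
Gradient magnitude |∇z| = √(a² + b²) = √(0.09148 + 0.33568) = 0.65358.
True dip = arctan(0.65358) = 33.2°, dipping toward NNW (azimuth ≈ 332°).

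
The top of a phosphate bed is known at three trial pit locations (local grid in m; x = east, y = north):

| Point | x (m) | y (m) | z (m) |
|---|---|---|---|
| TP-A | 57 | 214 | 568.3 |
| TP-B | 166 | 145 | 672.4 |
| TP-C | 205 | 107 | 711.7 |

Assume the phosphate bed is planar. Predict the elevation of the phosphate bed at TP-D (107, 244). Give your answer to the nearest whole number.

607 m

Two edge vectors: TP-A→TP-B = (109, -69, 104.1), TP-A→TP-C = (148, -107, 143.4).
Normal n = (TP-A→TP-B) × (TP-A→TP-C) = (1244.1, -223.8, -1451).
So ∂z/∂x = −n_x/n_z = 0.85741 and ∂z/∂y = −n_y/n_z = −0.15424.
Intercept c from TP-A: 568.3 − 48.87 + 33.01 = 552.43.
At (107, 244): z = 91.7 − 37.6 + 552.43 = 606.5 m.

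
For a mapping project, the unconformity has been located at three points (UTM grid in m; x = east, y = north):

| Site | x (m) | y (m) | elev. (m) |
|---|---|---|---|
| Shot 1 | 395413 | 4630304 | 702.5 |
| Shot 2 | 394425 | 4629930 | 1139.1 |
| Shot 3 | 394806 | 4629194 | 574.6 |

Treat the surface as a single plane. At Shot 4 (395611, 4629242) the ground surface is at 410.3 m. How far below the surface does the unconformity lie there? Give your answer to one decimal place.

307.0 m

Let the plane be z = a·x + b·y + c.
Shot 2−Shot 1: −988a − 374b = 436.6;  Shot 3−Shot 1: −607a − 1110b = −127.9.
Solving gives a = −0.612261545, b = 0.450038521.
Then c = 702.5 − a·395413 − b·4630304 = −1841016.49.
At (395611, 4629242): z_contact = −242217.40 + 2083337.22 − 1841016.49 = 103.33 m.
Depth below ground = 410.3 − 103.33 = 307.0 m.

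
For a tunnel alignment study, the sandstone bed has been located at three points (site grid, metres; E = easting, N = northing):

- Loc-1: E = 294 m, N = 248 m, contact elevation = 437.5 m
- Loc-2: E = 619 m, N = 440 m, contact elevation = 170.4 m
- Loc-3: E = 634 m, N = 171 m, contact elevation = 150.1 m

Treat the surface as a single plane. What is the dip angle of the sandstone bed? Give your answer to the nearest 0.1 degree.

Two edge vectors: Loc-1→Loc-2 = (325, 192, -267.1), Loc-1→Loc-3 = (340, -77, -287.4).
Normal n = (Loc-1→Loc-2) × (Loc-1→Loc-3) = (-75747.5, 2591, -90305).
So ∂z/∂E = −n_x/n_z = −0.83880 and ∂z/∂N = −n_y/n_z = 0.02869.
Gradient magnitude |∇z| = √(a² + b²) = √(0.70358 + 0.00082) = 0.83929.
True dip = arctan(0.83929) = 40.0°, dipping toward E (azimuth ≈ 092°).

40.0°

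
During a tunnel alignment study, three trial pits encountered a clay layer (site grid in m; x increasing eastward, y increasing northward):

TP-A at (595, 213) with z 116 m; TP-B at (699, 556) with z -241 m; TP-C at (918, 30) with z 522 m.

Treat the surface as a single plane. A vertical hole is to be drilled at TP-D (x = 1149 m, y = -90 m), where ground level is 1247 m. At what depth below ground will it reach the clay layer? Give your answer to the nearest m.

Let the plane be z = a·x + b·y + c.
TP-B−TP-A: 104a + 343b = −357;  TP-C−TP-A: 323a − 183b = 406.
Solving gives a = 0.56945, b = −1.21348.
Then c = 116 − a·595 − b·213 = 35.65.
At (1149, -90): z_contact = 654.3 + 109.2 + 35.65 = 799.2 m.
Depth below ground = 1247 − 799.2 = 448 m.

448 m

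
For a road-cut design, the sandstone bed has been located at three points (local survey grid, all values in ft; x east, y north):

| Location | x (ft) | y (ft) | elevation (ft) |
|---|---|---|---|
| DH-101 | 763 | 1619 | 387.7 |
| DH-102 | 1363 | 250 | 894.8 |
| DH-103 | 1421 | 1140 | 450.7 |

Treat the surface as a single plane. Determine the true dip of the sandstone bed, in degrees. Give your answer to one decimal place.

Let the plane be z = a·x + b·y + c.
DH-102−DH-101: 600a − 1369b = 507.1;  DH-103−DH-101: 658a − 479b = 63.
Solving gives a = −0.25539, b = −0.48235.
Gradient magnitude |∇z| = √(a² + b²) = √(0.06522 + 0.23266) = 0.54578.
True dip = arctan(0.54578) = 28.6°, dipping toward NNE (azimuth ≈ 028°).

28.6°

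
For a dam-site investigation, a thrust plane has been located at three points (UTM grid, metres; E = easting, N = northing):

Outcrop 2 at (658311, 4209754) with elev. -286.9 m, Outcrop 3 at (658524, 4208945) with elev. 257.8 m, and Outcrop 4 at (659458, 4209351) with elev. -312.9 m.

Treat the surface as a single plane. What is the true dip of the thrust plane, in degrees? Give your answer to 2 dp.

38.70°

Two edge vectors: Outcrop 2→Outcrop 3 = (213, -809, 544.7), Outcrop 2→Outcrop 4 = (1147, -403, -26).
Normal n = (Outcrop 2→Outcrop 3) × (Outcrop 2→Outcrop 4) = (240548.1, 630308.9, 842084).
So ∂z/∂E = −n_x/n_z = −0.28566 and ∂z/∂N = −n_y/n_z = −0.74851.
Gradient magnitude |∇z| = √(a² + b²) = √(0.08160 + 0.56027) = 0.80117.
True dip = arctan(0.80117) = 38.70°, dipping toward NNE (azimuth ≈ 021°).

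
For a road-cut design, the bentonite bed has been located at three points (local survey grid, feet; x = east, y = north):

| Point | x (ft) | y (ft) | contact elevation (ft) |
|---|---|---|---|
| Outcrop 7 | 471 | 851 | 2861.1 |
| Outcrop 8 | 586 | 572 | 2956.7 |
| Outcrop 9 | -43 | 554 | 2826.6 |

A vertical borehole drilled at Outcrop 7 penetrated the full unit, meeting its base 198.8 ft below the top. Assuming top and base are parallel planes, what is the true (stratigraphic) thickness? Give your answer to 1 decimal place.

Two edge vectors: Outcrop 7→Outcrop 8 = (115, -279, 95.6), Outcrop 7→Outcrop 9 = (-514, -297, -34.5).
Normal n = (Outcrop 7→Outcrop 8) × (Outcrop 7→Outcrop 9) = (38018.7, -45170.9, -177561).
So ∂z/∂x = −n_x/n_z = 0.21412 and ∂z/∂y = −n_y/n_z = −0.25440.
|∇z| = √(a²+b²) = 0.33251, so dip δ = arctan(0.33251) = 18.39°.
True thickness = vertical thickness × cos δ = 198.8 × cos 18.39° = 188.6 ft.

188.6 ft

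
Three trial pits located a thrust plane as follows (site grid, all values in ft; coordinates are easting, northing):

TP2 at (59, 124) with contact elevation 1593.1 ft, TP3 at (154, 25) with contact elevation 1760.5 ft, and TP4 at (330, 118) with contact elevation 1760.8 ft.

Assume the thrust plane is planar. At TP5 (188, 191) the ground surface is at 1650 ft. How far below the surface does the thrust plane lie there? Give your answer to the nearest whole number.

Two edge vectors: TP2→TP3 = (95, -99, 167.4), TP2→TP4 = (271, -6, 167.7).
Normal n = (TP2→TP3) × (TP2→TP4) = (-15597.9, 29433.9, 26259).
So ∂z/∂easting = −n_x/n_z = 0.59400 and ∂z/∂northing = −n_y/n_z = −1.12091.
Intercept c from TP2: 1593.1 − 35.05 + 138.99 = 1697.05.
At (188, 191): z_contact = 111.7 − 214.1 + 1697.05 = 1594.6 ft.
Depth below ground = 1650 − 1594.6 = 55 ft.

55 ft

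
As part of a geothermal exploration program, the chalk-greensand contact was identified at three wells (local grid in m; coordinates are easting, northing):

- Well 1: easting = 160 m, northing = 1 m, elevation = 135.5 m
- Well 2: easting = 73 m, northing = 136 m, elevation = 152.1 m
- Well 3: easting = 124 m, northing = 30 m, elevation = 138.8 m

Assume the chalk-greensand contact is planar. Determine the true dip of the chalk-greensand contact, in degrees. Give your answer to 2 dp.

7.62°

Let the plane be z = a·easting + b·northing + c.
Well 2−Well 1: −87a + 135b = 16.6;  Well 3−Well 1: −36a + 29b = 3.3.
Solving gives a = 0.01536, b = 0.13286.
Gradient magnitude |∇z| = √(a² + b²) = √(0.00024 + 0.01765) = 0.13375.
True dip = arctan(0.13375) = 7.62°, dipping toward S (azimuth ≈ 187°).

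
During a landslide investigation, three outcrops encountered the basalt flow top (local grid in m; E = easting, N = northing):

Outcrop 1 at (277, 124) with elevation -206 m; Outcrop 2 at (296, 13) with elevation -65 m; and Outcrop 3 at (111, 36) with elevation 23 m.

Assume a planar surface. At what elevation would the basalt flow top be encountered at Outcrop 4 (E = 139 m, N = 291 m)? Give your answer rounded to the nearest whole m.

Let the plane be z = a·E + b·N + c.
Outcrop 2−Outcrop 1: 19a − 111b = 141;  Outcrop 3−Outcrop 1: −166a − 88b = 229.
Solving gives a = −0.64738, b = −1.38108.
Then c = -206 − a·277 − b·124 = 144.58.
At (139, 291): z = −90.0 − 401.9 + 144.58 = -347.3 m.

-347 m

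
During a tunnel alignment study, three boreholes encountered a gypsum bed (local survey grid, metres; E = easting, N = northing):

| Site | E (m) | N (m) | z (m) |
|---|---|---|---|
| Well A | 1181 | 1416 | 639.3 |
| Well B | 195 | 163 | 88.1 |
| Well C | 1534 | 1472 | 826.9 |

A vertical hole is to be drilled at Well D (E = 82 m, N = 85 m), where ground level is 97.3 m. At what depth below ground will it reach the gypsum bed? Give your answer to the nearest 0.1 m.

70.7 m

Let the plane be z = a·E + b·N + c.
Well B−Well A: −986a − 1253b = −551.2;  Well C−Well A: 353a + 56b = 187.6.
Solving gives a = 0.527510, b = 0.024800.
Then c = 639.3 − a·1181 − b·1416 = −18.81.
At (82, 85): z_contact = 43.26 + 2.11 − 18.81 = 26.56 m.
Depth below ground = 97.3 − 26.56 = 70.7 m.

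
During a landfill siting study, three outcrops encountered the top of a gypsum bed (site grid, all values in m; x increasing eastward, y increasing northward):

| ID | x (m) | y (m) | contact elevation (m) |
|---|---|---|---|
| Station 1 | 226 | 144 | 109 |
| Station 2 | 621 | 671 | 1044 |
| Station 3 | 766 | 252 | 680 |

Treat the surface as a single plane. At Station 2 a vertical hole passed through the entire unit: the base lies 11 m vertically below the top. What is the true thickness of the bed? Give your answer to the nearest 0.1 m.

6.3 m

Two edge vectors: Station 1→Station 2 = (395, 527, 935), Station 1→Station 3 = (540, 108, 571).
Normal n = (Station 1→Station 2) × (Station 1→Station 3) = (199937, 279355, -241920).
So ∂z/∂x = −n_x/n_z = 0.82646 and ∂z/∂y = −n_y/n_z = 1.15474.
|∇z| = √(a²+b²) = 1.42002, so dip δ = arctan(1.42002) = 54.85°.
True thickness = vertical thickness × cos δ = 11 × cos 54.85° = 6.3 m.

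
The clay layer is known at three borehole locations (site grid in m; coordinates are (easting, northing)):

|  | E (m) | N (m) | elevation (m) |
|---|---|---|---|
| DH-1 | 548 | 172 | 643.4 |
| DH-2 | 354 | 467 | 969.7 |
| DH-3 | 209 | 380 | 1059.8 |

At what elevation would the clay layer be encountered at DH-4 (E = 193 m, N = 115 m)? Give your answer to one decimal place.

Two edge vectors: DH-1→DH-2 = (-194, 295, 326.3), DH-1→DH-3 = (-339, 208, 416.4).
Normal n = (DH-1→DH-2) × (DH-1→DH-3) = (54967.6, -29834.1, 59653).
So ∂z/∂E = −n_x/n_z = −0.92146 and ∂z/∂N = −n_y/n_z = 0.50013.
Intercept c from DH-1: 643.4 + 504.96 − 86.02 = 1062.34.
At (193, 115): z = −177.8 + 57.5 + 1062.34 = 942.0 m.

942.0 m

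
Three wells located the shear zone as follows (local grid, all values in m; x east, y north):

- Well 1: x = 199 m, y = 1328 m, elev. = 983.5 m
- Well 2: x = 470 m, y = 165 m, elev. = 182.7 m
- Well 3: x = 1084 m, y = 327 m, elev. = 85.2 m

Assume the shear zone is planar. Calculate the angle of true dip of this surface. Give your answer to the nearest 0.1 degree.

Let the plane be z = a·x + b·y + c.
Well 2−Well 1: 271a − 1163b = −800.8;  Well 3−Well 1: 885a − 1001b = −898.3.
Solving gives a = −0.32075, b = 0.61382.
Gradient magnitude |∇z| = √(a² + b²) = √(0.10288 + 0.37678) = 0.69257.
True dip = arctan(0.69257) = 34.7°, dipping toward SSE (azimuth ≈ 152°).

34.7°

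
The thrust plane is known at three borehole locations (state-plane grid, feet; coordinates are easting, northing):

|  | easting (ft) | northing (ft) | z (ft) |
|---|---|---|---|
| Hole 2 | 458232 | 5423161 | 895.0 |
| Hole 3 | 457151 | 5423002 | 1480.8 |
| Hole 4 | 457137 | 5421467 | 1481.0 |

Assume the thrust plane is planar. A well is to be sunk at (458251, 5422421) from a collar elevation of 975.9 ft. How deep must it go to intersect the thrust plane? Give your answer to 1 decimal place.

Two edge vectors: Hole 2→Hole 3 = (-1081, -159, 585.8), Hole 2→Hole 4 = (-1095, -1694, 586).
Normal n = (Hole 2→Hole 3) × (Hole 2→Hole 4) = (899171.2, -7985, 1657109).
So ∂z/∂easting = −n_x/n_z = −0.542614397 and ∂z/∂northing = −n_y/n_z = 0.004818633.
Intercept c from Hole 2: 895 + 248643.28 − 26132.22 = 223406.06.
At (458251, 5422421): z_contact = −248653.59 + 26128.66 + 223406.06 = 881.12 ft.
Depth below ground = 975.9 − 881.12 = 94.8 ft.

94.8 ft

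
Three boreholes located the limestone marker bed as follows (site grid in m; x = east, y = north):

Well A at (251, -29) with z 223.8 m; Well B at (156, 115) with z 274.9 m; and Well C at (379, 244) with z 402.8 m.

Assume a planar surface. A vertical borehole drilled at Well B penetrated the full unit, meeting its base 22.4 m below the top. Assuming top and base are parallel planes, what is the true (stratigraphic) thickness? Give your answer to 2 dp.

19.26 m

Let the plane be z = a·x + b·y + c.
Well B−Well A: −95a + 144b = 51.1;  Well C−Well A: 128a + 273b = 179.
Solving gives a = 0.26654, b = 0.53071.
|∇z| = √(a²+b²) = 0.59388, so dip δ = arctan(0.59388) = 30.71°.
True thickness = vertical thickness × cos δ = 22.4 × cos 30.71° = 19.26 m.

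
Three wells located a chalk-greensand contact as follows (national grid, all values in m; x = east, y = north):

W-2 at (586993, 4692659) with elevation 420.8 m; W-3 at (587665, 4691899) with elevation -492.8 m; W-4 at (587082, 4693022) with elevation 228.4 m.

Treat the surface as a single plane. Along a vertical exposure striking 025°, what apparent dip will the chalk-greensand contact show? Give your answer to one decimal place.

38.2°

Let the plane be z = a·x + b·y + c.
W-3−W-2: 672a − 760b = −913.6;  W-4−W-2: 89a + 363b = −192.4.
Solving gives a = −1.53369, b = −0.15400.
Unit vector along 025° is (sin 25°, cos 25°) = (0.4226, 0.9063).
Slope in that direction = a·(0.4226) + b·(0.9063) = −0.78774.
Apparent dip = arctan|0.78774| = 38.2° (true dip is 57.0°, so apparent ≤ true as expected).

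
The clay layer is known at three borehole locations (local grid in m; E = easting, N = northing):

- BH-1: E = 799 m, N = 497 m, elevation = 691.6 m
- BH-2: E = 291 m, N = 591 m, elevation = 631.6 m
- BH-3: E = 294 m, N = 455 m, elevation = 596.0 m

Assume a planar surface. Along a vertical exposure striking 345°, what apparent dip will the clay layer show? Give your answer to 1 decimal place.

12.0°

Let the plane be z = a·E + b·N + c.
BH-2−BH-1: −508a + 94b = −60;  BH-3−BH-1: −505a − 42b = −95.6.
Solving gives a = 0.16723, b = 0.26545.
Unit vector along 345° is (sin 345°, cos 345°) = (-0.2588, 0.9659).
Slope in that direction = a·(-0.2588) + b·(0.9659) = 0.21313.
Apparent dip = arctan|0.21313| = 12.0° (true dip is 17.4°, so apparent ≤ true as expected).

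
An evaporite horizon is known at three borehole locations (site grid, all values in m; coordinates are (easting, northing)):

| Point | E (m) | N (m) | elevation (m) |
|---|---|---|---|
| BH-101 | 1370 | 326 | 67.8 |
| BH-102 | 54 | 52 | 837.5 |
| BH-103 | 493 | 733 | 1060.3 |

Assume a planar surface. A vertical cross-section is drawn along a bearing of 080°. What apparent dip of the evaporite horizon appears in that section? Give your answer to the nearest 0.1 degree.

31.0°

Two edge vectors: BH-101→BH-102 = (-1316, -274, 769.7), BH-101→BH-103 = (-877, 407, 992.5).
Normal n = (BH-101→BH-102) × (BH-101→BH-103) = (-585212.9, 631103.1, -775910).
So ∂z/∂E = −n_x/n_z = −0.75423 and ∂z/∂N = −n_y/n_z = 0.81337.
Unit vector along 080° is (sin 80°, cos 80°) = (0.9848, 0.1736).
Slope in that direction = a·(0.9848) + b·(0.1736) = −0.60153.
Apparent dip = arctan|0.60153| = 31.0° (true dip is 48.0°, so apparent ≤ true as expected).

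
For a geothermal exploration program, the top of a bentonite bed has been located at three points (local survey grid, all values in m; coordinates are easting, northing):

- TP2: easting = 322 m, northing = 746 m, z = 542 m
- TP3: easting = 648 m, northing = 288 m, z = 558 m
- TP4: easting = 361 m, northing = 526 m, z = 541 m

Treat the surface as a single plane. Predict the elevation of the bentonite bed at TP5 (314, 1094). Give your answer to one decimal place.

Two edge vectors: TP2→TP3 = (326, -458, 16), TP2→TP4 = (39, -220, -1).
Normal n = (TP2→TP3) × (TP2→TP4) = (3978, 950, -53858).
So ∂z/∂easting = −n_x/n_z = 0.073861 and ∂z/∂northing = −n_y/n_z = 0.017639.
Intercept c from TP2: 542 − 23.78 − 13.16 = 505.06.
At (314, 1094): z = 23.2 + 19.3 + 505.06 = 547.5 m.

547.5 m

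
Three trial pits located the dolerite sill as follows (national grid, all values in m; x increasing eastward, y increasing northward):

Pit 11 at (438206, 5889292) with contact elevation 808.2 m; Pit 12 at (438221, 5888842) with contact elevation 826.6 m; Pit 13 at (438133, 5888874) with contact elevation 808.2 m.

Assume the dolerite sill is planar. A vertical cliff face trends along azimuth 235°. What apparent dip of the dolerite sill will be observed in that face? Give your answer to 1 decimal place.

Let the plane be z = a·x + b·y + c.
Pit 12−Pit 11: 15a − 450b = 18.4;  Pit 13−Pit 11: −73a − 418b = 0.
Solving gives a = 0.19661, b = −0.03434.
Unit vector along 235° is (sin 235°, cos 235°) = (-0.8192, -0.5736).
Slope in that direction = a·(-0.8192) + b·(-0.5736) = −0.14136.
Apparent dip = arctan|0.14136| = 8.0° (true dip is 11.3°, so apparent ≤ true as expected).

8.0°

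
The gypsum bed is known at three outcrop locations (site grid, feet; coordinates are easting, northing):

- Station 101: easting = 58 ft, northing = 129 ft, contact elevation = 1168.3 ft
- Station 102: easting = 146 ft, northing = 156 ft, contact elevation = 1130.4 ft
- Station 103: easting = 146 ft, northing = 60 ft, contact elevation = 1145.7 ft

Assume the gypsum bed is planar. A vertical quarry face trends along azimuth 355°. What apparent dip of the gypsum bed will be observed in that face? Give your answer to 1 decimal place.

7.2°

Let the plane be z = a·easting + b·northing + c.
Station 102−Station 101: 88a + 27b = −37.9;  Station 103−Station 101: 88a − 69b = −22.6.
Solving gives a = −0.38178, b = −0.15937.
Unit vector along 355° is (sin 355°, cos 355°) = (-0.0872, 0.9962).
Slope in that direction = a·(-0.0872) + b·(0.9962) = −0.12549.
Apparent dip = arctan|0.12549| = 7.2° (true dip is 22.5°, so apparent ≤ true as expected).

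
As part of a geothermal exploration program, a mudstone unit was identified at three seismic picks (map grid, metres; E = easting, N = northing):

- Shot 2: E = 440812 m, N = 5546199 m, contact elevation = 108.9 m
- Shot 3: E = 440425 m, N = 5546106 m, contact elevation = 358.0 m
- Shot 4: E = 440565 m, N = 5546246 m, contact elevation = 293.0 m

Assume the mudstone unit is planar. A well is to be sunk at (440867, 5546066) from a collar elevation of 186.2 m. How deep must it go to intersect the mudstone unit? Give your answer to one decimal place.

Two edge vectors: Shot 2→Shot 3 = (-387, -93, 249.1), Shot 2→Shot 4 = (-247, 47, 184.1).
Normal n = (Shot 2→Shot 3) × (Shot 2→Shot 4) = (-28829, 9719, -41160).
So ∂z/∂E = −n_x/n_z = −0.700413022 and ∂z/∂N = −n_y/n_z = 0.236127308.
Intercept c from Shot 2: 108.9 + 308750.47 − 1309609.04 = −1000749.67.
At (440867, 5546066): z_contact = −308788.99 + 1309577.63 − 1000749.67 = 38.97 m.
Depth below ground = 186.2 − 38.97 = 147.2 m.

147.2 m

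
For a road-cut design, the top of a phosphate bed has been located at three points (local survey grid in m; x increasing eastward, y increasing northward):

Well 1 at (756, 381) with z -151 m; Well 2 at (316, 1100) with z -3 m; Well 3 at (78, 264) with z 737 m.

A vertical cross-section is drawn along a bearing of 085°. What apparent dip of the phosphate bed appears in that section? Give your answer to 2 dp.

Let the plane be z = a·x + b·y + c.
Well 2−Well 1: −440a + 719b = 148;  Well 3−Well 1: −678a − 117b = 888.
Solving gives a = −1.21676, b = −0.53877.
Unit vector along 085° is (sin 85°, cos 85°) = (0.9962, 0.0872).
Slope in that direction = a·(0.9962) + b·(0.0872) = −1.25909.
Apparent dip = arctan|1.25909| = 51.54° (true dip is 53.1°, so apparent ≤ true as expected).

51.54°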